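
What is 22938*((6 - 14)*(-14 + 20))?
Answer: -1101024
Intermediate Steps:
22938*((6 - 14)*(-14 + 20)) = 22938*(-8*6) = 22938*(-48) = -1101024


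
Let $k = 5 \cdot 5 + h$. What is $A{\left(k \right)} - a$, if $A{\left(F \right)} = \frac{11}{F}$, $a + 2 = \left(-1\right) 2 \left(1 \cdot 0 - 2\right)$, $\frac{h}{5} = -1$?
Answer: $- \frac{29}{20} \approx -1.45$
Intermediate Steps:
$h = -5$ ($h = 5 \left(-1\right) = -5$)
$k = 20$ ($k = 5 \cdot 5 - 5 = 25 - 5 = 20$)
$a = 2$ ($a = -2 + \left(-1\right) 2 \left(1 \cdot 0 - 2\right) = -2 - 2 \left(0 - 2\right) = -2 - -4 = -2 + 4 = 2$)
$A{\left(k \right)} - a = \frac{11}{20} - 2 = - \frac{29}{20}$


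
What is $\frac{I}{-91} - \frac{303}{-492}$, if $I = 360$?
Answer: $- \frac{49849}{14924} \approx -3.3402$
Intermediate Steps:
$\frac{I}{-91} - \frac{303}{-492} = \frac{360}{-91} - \frac{303}{-492} = 360 \left(- \frac{1}{91}\right) - - \frac{101}{164} = - \frac{360}{91} + \frac{101}{164} = - \frac{49849}{14924}$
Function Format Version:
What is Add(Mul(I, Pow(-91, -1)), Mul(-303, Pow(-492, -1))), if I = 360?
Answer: Rational(-49849, 14924) ≈ -3.3402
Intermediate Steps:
Add(Mul(I, Pow(-91, -1)), Mul(-303, Pow(-492, -1))) = Add(Mul(360, Pow(-91, -1)), Mul(-303, Pow(-492, -1))) = Add(Mul(360, Rational(-1, 91)), Mul(-303, Rational(-1, 492))) = Add(Rational(-360, 91), Rational(101, 164)) = Rational(-49849, 14924)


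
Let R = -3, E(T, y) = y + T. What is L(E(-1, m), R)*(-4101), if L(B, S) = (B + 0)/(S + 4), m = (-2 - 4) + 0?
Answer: 28707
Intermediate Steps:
m = -6 (m = -6 + 0 = -6)
E(T, y) = T + y
L(B, S) = B/(4 + S)
L(E(-1, m), R)*(-4101) = ((-1 - 6)/(4 - 3))*(-4101) = -7/1*(-4101) = -7*1*(-4101) = -7*(-4101) = 28707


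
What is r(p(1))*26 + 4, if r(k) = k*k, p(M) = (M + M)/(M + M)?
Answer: 30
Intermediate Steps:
p(M) = 1 (p(M) = (2*M)/((2*M)) = (2*M)*(1/(2*M)) = 1)
r(k) = k²
r(p(1))*26 + 4 = 1²*26 + 4 = 1*26 + 4 = 26 + 4 = 30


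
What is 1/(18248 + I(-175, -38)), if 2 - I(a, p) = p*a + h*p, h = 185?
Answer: 1/18630 ≈ 5.3677e-5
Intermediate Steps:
I(a, p) = 2 - 185*p - a*p (I(a, p) = 2 - (p*a + 185*p) = 2 - (a*p + 185*p) = 2 - (185*p + a*p) = 2 + (-185*p - a*p) = 2 - 185*p - a*p)
1/(18248 + I(-175, -38)) = 1/(18248 + (2 - 185*(-38) - 1*(-175)*(-38))) = 1/(18248 + (2 + 7030 - 6650)) = 1/(18248 + 382) = 1/18630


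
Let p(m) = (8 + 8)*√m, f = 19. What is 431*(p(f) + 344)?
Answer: 148264 + 6896*√19 ≈ 1.7832e+5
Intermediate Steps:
p(m) = 16*√m
431*(p(f) + 344) = 431*(16*√19 + 344) = 431*(344 + 16*√19) = 148264 + 6896*√19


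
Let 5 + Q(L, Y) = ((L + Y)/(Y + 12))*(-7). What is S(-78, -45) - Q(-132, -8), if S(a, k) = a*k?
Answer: 3270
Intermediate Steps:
Q(L, Y) = -5 - 7*(L + Y)/(12 + Y) (Q(L, Y) = -5 + ((L + Y)/(Y + 12))*(-7) = -5 + ((L + Y)/(12 + Y))*(-7) = -5 - 7*(L + Y)/(12 + Y))
S(-78, -45) - Q(-132, -8) = -78*(-45) - (-60 - 12*(-8) - 7*(-132))/(12 - 8) = 3510 - (-60 + 96 + 924)/4 = 3510 - 960/4 = 3510 - 1*240 = 3510 - 240 = 3270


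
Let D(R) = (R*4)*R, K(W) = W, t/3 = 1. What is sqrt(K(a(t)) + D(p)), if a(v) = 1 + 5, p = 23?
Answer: sqrt(2122) ≈ 46.065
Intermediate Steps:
t = 3 (t = 3*1 = 3)
a(v) = 6
D(R) = 4*R**2 (D(R) = (4*R)*R = 4*R**2)
sqrt(K(a(t)) + D(p)) = sqrt(6 + 4*23**2) = sqrt(6 + 4*529) = sqrt(6 + 2116) = sqrt(2122)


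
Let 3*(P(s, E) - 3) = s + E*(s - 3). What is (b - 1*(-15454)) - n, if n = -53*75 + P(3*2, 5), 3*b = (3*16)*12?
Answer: 19611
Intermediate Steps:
b = 192 (b = ((3*16)*12)/3 = (48*12)/3 = (⅓)*576 = 192)
P(s, E) = 3 + s/3 + E*(-3 + s)/3 (P(s, E) = 3 + (s + E*(s - 3))/3 = 3 + (s + E*(-3 + s))/3 = 3 + (s/3 + E*(-3 + s)/3) = 3 + s/3 + E*(-3 + s)/3)
n = -3965 (n = -53*75 + (3 - 1*5 + (3*2)/3 + (⅓)*5*(3*2)) = -3975 + (3 - 5 + (⅓)*6 + (⅓)*5*6) = -3975 + (3 - 5 + 2 + 10) = -3975 + 10 = -3965)
(b - 1*(-15454)) - n = (192 - 1*(-15454)) - 1*(-3965) = (192 + 15454) + 3965 = 15646 + 3965 = 19611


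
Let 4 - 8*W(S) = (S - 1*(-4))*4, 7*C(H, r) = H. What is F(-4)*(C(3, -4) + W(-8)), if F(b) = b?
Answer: -82/7 ≈ -11.714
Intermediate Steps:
C(H, r) = H/7
W(S) = -3/2 - S/2 (W(S) = ½ - (S - 1*(-4))*4/8 = ½ - (S + 4)*4/8 = ½ - (4 + S)*4/8 = ½ - (16 + 4*S)/8 = ½ + (-2 - S/2) = -3/2 - S/2)
F(-4)*(C(3, -4) + W(-8)) = -4*((⅐)*3 + (-3/2 - ½*(-8))) = -4*(3/7 + (-3/2 + 4)) = -4*(3/7 + 5/2) = -4*41/14 = -82/7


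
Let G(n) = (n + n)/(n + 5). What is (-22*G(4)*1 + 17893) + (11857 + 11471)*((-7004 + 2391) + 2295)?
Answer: -486507875/9 ≈ -5.4056e+7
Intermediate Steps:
G(n) = 2*n/(5 + n) (G(n) = (2*n)/(5 + n) = 2*n/(5 + n))
(-22*G(4)*1 + 17893) + (11857 + 11471)*((-7004 + 2391) + 2295) = (-44*4/(5 + 4)*1 + 17893) + (11857 + 11471)*((-7004 + 2391) + 2295) = (-44*4/9*1 + 17893) + 23328*(-4613 + 2295) = (-44*4/9*1 + 17893) + 23328*(-2318) = (-22*8/9*1 + 17893) - 54074304 = (-176/9*1 + 17893) - 54074304 = (-176/9 + 17893) - 54074304 = 160861/9 - 54074304 = -486507875/9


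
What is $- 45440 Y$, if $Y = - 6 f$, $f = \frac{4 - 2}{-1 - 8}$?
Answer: $- \frac{181760}{3} \approx -60587.0$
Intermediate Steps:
$f = - \frac{2}{9}$ ($f = \frac{2}{-9} = 2 \left(- \frac{1}{9}\right) = - \frac{2}{9} \approx -0.22222$)
$Y = \frac{4}{3}$ ($Y = \left(-6\right) \left(- \frac{2}{9}\right) = \frac{4}{3} \approx 1.3333$)
$- 45440 Y = \left(-45440\right) \frac{4}{3} = - \frac{181760}{3}$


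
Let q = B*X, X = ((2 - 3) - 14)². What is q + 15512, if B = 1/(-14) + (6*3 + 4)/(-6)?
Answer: 205393/14 ≈ 14671.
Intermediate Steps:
B = -157/42 (B = 1*(-1/14) + (18 + 4)*(-⅙) = -1/14 + 22*(-⅙) = -1/14 - 11/3 = -157/42 ≈ -3.7381)
X = 225 (X = (-1 - 14)² = (-15)² = 225)
q = -11775/14 (q = -157/42*225 = -11775/14 ≈ -841.07)
q + 15512 = -11775/14 + 15512 = 205393/14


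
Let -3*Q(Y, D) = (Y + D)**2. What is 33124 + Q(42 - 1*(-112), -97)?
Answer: 32041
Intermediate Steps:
Q(Y, D) = -(D + Y)**2/3 (Q(Y, D) = -(Y + D)**2/3 = -(D + Y)**2/3)
33124 + Q(42 - 1*(-112), -97) = 33124 - (-97 + (42 - 1*(-112)))**2/3 = 33124 - (-97 + (42 + 112))**2/3 = 33124 - (-97 + 154)**2/3 = 33124 - 1/3*57**2 = 33124 - 1/3*3249 = 33124 - 1083 = 32041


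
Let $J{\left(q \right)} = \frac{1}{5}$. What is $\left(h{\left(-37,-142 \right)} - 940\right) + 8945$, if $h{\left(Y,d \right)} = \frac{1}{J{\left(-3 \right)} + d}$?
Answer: $\frac{5675540}{709} \approx 8005.0$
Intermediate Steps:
$J{\left(q \right)} = \frac{1}{5}$
$h{\left(Y,d \right)} = \frac{1}{\frac{1}{5} + d}$
$\left(h{\left(-37,-142 \right)} - 940\right) + 8945 = \left(\frac{5}{1 + 5 \left(-142\right)} - 940\right) + 8945 = \left(\frac{5}{1 - 710} - 940\right) + 8945 = \left(\frac{5}{-709} - 940\right) + 8945 = \left(5 \left(- \frac{1}{709}\right) - 940\right) + 8945 = \left(- \frac{5}{709} - 940\right) + 8945 = - \frac{666465}{709} + 8945 = \frac{5675540}{709}$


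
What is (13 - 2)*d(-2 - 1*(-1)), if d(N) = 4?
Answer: 44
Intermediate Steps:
(13 - 2)*d(-2 - 1*(-1)) = (13 - 2)*4 = 11*4 = 44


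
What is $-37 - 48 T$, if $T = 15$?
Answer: $-757$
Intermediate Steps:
$-37 - 48 T = -37 - 720 = -757$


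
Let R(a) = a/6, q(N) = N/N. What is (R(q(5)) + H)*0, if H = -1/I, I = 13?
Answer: 0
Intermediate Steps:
H = -1/13 ≈ -0.076923
q(N) = 1
R(a) = a/6 (R(a) = a*(1/6) = a/6)
(R(q(5)) + H)*0 = ((1/6)*1 - 1/13)*0 = (1/6 - 1/13)*0 = (7/78)*0 = 0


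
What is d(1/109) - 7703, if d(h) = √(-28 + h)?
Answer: -7703 + 3*I*√36951/109 ≈ -7703.0 + 5.2906*I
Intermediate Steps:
d(1/109) - 7703 = √(-28 + 1/109) - 7703 = √(-3051/109) - 7703 = 3*I*√36951/109 - 7703 = -7703 + 3*I*√36951/109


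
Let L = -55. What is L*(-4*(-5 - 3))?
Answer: -1760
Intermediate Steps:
L*(-4*(-5 - 3)) = -(-220)*(-5 - 3) = -(-220)*(-8) = -55*32 = -1760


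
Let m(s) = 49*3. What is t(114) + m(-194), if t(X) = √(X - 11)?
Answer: 147 + √103 ≈ 157.15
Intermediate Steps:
m(s) = 147
t(X) = √(-11 + X)
t(114) + m(-194) = √(-11 + 114) + 147 = √103 + 147 = 147 + √103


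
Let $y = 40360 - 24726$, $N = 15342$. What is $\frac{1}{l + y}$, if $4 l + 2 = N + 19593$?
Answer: $\frac{4}{97469} \approx 4.1039 \cdot 10^{-5}$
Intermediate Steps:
$y = 15634$
$l = \frac{34933}{4}$ ($l = - \frac{1}{2} + \frac{15342 + 19593}{4} = - \frac{1}{2} + \frac{1}{4} \cdot 34935 = - \frac{1}{2} + \frac{34935}{4} = \frac{34933}{4} \approx 8733.3$)
$\frac{1}{l + y} = \frac{1}{\frac{34933}{4} + 15634} = \frac{1}{\frac{97469}{4}} = \frac{4}{97469}$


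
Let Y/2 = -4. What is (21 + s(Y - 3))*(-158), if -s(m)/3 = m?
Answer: -8532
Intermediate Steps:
Y = -8 (Y = 2*(-4) = -8)
s(m) = -3*m
(21 + s(Y - 3))*(-158) = (21 - 3*(-8 - 3))*(-158) = (21 - 3*(-11))*(-158) = (21 + 33)*(-158) = 54*(-158) = -8532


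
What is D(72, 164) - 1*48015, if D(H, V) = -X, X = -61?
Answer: -47954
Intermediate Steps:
D(H, V) = 61 (D(H, V) = -1*(-61) = 61)
D(72, 164) - 1*48015 = 61 - 1*48015 = 61 - 48015 = -47954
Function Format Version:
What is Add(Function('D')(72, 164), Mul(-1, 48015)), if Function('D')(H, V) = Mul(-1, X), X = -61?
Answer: -47954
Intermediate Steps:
Function('D')(H, V) = 61 (Function('D')(H, V) = Mul(-1, -61) = 61)
Add(Function('D')(72, 164), Mul(-1, 48015)) = Add(61, Mul(-1, 48015)) = Add(61, -48015) = -47954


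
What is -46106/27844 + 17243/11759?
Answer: -31023181/163708798 ≈ -0.18950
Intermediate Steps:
-46106/27844 + 17243/11759 = -46106*1/27844 + 17243*(1/11759) = -23053/13922 + 17243/11759 = -31023181/163708798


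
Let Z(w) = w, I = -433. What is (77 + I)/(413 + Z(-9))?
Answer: -89/101 ≈ -0.88119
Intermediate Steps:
(77 + I)/(413 + Z(-9)) = (77 - 433)/(413 - 9) = -356/404 = -356*1/404 = -89/101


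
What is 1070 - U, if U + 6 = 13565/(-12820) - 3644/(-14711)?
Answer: 40616216031/37719004 ≈ 1076.8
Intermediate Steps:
U = -256881751/37719004 (U = -6 + (13565/(-12820) - 3644/(-14711)) = -6 + (13565*(-1/12820) - 3644*(-1/14711)) = -6 + (-2713/2564 + 3644/14711) = -6 - 30567727/37719004 = -256881751/37719004 ≈ -6.8104)
1070 - U = 1070 - 1*(-256881751/37719004) = 1070 + 256881751/37719004 = 40616216031/37719004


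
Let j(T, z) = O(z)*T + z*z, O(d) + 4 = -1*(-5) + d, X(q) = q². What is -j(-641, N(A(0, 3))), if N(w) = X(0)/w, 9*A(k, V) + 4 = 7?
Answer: 641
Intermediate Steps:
O(d) = 1 + d (O(d) = -4 + (-1*(-5) + d) = -4 + (5 + d) = 1 + d)
A(k, V) = ⅓ (A(k, V) = -4/9 + (⅑)*7 = -4/9 + 7/9 = ⅓)
N(w) = 0 (N(w) = 0²/w = 0/w = 0)
j(T, z) = z² + T*(1 + z) (j(T, z) = (1 + z)*T + z*z = T*(1 + z) + z² = z² + T*(1 + z))
-j(-641, N(A(0, 3))) = -(0² - 641*(1 + 0)) = -(0 - 641*1) = -(0 - 641) = -1*(-641) = 641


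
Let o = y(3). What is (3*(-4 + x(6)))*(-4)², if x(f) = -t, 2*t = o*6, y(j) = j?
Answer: -624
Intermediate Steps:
o = 3
t = 9 (t = (3*6)/2 = (½)*18 = 9)
x(f) = -9 (x(f) = -1*9 = -9)
(3*(-4 + x(6)))*(-4)² = (3*(-4 - 9))*(-4)² = (3*(-13))*16 = -39*16 = -624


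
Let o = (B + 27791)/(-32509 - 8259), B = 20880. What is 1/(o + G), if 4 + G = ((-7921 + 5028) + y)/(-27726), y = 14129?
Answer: -80738112/452061119 ≈ -0.17860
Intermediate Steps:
o = -6953/5824 (o = (20880 + 27791)/(-32509 - 8259) = 48671/(-40768) = 48671*(-1/40768) = -6953/5824 ≈ -1.1939)
G = -61070/13863 (G = -4 + ((-7921 + 5028) + 14129)/(-27726) = -4 + (-2893 + 14129)*(-1/27726) = -4 + 11236*(-1/27726) = -4 - 5618/13863 = -61070/13863 ≈ -4.4053)
1/(o + G) = 1/(-6953/5824 - 61070/13863) = 1/(-452061119/80738112) = -80738112/452061119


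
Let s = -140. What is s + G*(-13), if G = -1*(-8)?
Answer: -244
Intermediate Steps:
G = 8
s + G*(-13) = -140 + 8*(-13) = -140 - 104 = -244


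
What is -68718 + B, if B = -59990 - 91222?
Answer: -219930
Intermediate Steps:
B = -151212
-68718 + B = -68718 - 151212 = -219930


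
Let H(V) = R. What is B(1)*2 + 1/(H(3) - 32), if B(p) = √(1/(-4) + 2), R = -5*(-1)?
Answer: -1/27 + √7 ≈ 2.6087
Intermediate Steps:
R = 5 (R = -5*(-1) = 5)
H(V) = 5
B(p) = √7/2 (B(p) = √(-¼ + 2) = √(7/4) = √7/2)
B(1)*2 + 1/(H(3) - 32) = (√7/2)*2 + 1/(5 - 32) = √7 + 1/(-27) = √7 - 1/27 = -1/27 + √7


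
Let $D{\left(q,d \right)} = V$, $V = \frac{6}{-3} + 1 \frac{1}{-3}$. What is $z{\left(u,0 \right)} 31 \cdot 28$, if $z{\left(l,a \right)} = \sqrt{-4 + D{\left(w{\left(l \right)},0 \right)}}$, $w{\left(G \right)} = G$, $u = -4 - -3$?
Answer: $\frac{868 i \sqrt{57}}{3} \approx 2184.4 i$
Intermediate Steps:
$V = - \frac{7}{3}$ ($V = 6 \left(- \frac{1}{3}\right) + 1 \left(- \frac{1}{3}\right) = -2 - \frac{1}{3} = - \frac{7}{3} \approx -2.3333$)
$u = -1$ ($u = -4 + 3 = -1$)
$D{\left(q,d \right)} = - \frac{7}{3}$
$z{\left(l,a \right)} = \frac{i \sqrt{57}}{3}$ ($z{\left(l,a \right)} = \sqrt{-4 - \frac{7}{3}} = \sqrt{- \frac{19}{3}} = \frac{i \sqrt{57}}{3}$)
$z{\left(u,0 \right)} 31 \cdot 28 = \frac{i \sqrt{57}}{3} \cdot 31 \cdot 28 = \frac{31 i \sqrt{57}}{3} \cdot 28 = \frac{868 i \sqrt{57}}{3}$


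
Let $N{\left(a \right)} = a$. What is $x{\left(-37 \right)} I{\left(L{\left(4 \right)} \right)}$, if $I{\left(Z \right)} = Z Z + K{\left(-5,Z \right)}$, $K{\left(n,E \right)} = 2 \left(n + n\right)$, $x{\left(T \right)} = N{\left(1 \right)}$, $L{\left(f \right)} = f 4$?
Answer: $236$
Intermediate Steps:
$L{\left(f \right)} = 4 f$
$x{\left(T \right)} = 1$
$K{\left(n,E \right)} = 4 n$ ($K{\left(n,E \right)} = 2 \cdot 2 n = 4 n$)
$I{\left(Z \right)} = -20 + Z^{2}$ ($I{\left(Z \right)} = Z Z + 4 \left(-5\right) = Z^{2} - 20 = -20 + Z^{2}$)
$x{\left(-37 \right)} I{\left(L{\left(4 \right)} \right)} = 1 \left(-20 + \left(4 \cdot 4\right)^{2}\right) = 1 \left(-20 + 16^{2}\right) = 1 \left(-20 + 256\right) = 1 \cdot 236 = 236$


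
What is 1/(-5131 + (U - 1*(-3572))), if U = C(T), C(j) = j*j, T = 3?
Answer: -1/1550 ≈ -0.00064516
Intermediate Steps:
C(j) = j²
U = 9 (U = 3² = 9)
1/(-5131 + (U - 1*(-3572))) = 1/(-5131 + (9 - 1*(-3572))) = 1/(-5131 + (9 + 3572)) = 1/(-5131 + 3581) = 1/(-1550) = -1/1550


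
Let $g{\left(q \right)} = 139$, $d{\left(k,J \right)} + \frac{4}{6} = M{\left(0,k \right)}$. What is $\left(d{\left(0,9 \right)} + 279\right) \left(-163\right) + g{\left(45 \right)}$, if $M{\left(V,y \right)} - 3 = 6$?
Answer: $- \frac{140089}{3} \approx -46696.0$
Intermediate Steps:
$M{\left(V,y \right)} = 9$ ($M{\left(V,y \right)} = 3 + 6 = 9$)
$d{\left(k,J \right)} = \frac{25}{3}$ ($d{\left(k,J \right)} = - \frac{2}{3} + 9 = \frac{25}{3}$)
$\left(d{\left(0,9 \right)} + 279\right) \left(-163\right) + g{\left(45 \right)} = \left(\frac{25}{3} + 279\right) \left(-163\right) + 139 = \frac{862}{3} \left(-163\right) + 139 = - \frac{140506}{3} + 139 = - \frac{140089}{3}$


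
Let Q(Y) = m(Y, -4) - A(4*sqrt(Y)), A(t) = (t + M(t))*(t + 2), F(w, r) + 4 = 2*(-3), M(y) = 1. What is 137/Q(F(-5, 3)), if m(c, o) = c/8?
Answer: 114532/138723 + 8768*I*sqrt(10)/138723 ≈ 0.82562 + 0.19987*I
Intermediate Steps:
F(w, r) = -10 (F(w, r) = -4 + 2*(-3) = -4 - 6 = -10)
m(c, o) = c/8 (m(c, o) = c*(1/8) = c/8)
A(t) = (1 + t)*(2 + t) (A(t) = (t + 1)*(t + 2) = (1 + t)*(2 + t))
Q(Y) = -2 - 12*sqrt(Y) - 127*Y/8 (Q(Y) = Y/8 - (2 + (4*sqrt(Y))**2 + 3*(4*sqrt(Y))) = Y/8 - (2 + 16*Y + 12*sqrt(Y)) = Y/8 - (2 + 12*sqrt(Y) + 16*Y) = Y/8 + (-2 - 16*Y - 12*sqrt(Y)) = -2 - 12*sqrt(Y) - 127*Y/8)
137/Q(F(-5, 3)) = 137/(-2 - 12*I*sqrt(10) - 127/8*(-10)) = 137/(-2 - 12*I*sqrt(10) + 635/4) = 137/(627/4 - 12*I*sqrt(10))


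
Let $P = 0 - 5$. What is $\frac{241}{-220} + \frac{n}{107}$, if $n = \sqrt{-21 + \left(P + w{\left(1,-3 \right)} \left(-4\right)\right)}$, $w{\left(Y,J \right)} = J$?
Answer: $- \frac{241}{220} + \frac{i \sqrt{14}}{107} \approx -1.0955 + 0.034969 i$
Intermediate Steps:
$P = -5$ ($P = 0 - 5 = -5$)
$n = i \sqrt{14}$ ($n = \sqrt{-21 - -7} = \sqrt{-21 + \left(-5 + 12\right)} = \sqrt{-21 + 7} = \sqrt{-14} = i \sqrt{14} \approx 3.7417 i$)
$\frac{241}{-220} + \frac{n}{107} = \frac{241}{-220} + \frac{i \sqrt{14}}{107} = 241 \left(- \frac{1}{220}\right) + i \sqrt{14} \cdot \frac{1}{107} = - \frac{241}{220} + \frac{i \sqrt{14}}{107}$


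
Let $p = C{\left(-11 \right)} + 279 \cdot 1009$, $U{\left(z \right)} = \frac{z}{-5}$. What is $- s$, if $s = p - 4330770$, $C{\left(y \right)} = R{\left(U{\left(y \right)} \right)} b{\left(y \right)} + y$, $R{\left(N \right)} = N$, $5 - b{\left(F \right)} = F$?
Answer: $\frac{20246174}{5} \approx 4.0492 \cdot 10^{6}$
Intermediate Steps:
$U{\left(z \right)} = - \frac{z}{5}$ ($U{\left(z \right)} = z \left(- \frac{1}{5}\right) = - \frac{z}{5}$)
$b{\left(F \right)} = 5 - F$
$C{\left(y \right)} = y - \frac{y \left(5 - y\right)}{5}$ ($C{\left(y \right)} = - \frac{y}{5} \left(5 - y\right) + y = - \frac{y \left(5 - y\right)}{5} + y = y - \frac{y \left(5 - y\right)}{5}$)
$p = \frac{1407676}{5}$ ($p = \frac{\left(-11\right)^{2}}{5} + 279 \cdot 1009 = \frac{1}{5} \cdot 121 + 281511 = \frac{121}{5} + 281511 = \frac{1407676}{5} \approx 2.8154 \cdot 10^{5}$)
$s = - \frac{20246174}{5}$ ($s = \frac{1407676}{5} - 4330770 = - \frac{20246174}{5} \approx -4.0492 \cdot 10^{6}$)
$- s = \left(-1\right) \left(- \frac{20246174}{5}\right) = \frac{20246174}{5}$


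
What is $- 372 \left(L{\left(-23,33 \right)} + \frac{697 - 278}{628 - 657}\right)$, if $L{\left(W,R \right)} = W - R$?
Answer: $\frac{759996}{29} \approx 26207.0$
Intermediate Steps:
$- 372 \left(L{\left(-23,33 \right)} + \frac{697 - 278}{628 - 657}\right) = - 372 \left(\left(-23 - 33\right) + \frac{697 - 278}{628 - 657}\right) = - 372 \left(\left(-23 - 33\right) + \frac{419}{-29}\right) = - 372 \left(-56 + 419 \left(- \frac{1}{29}\right)\right) = - 372 \left(-56 - \frac{419}{29}\right) = \left(-372\right) \left(- \frac{2043}{29}\right) = \frac{759996}{29}$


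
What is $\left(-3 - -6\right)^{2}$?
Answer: $9$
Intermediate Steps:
$\left(-3 - -6\right)^{2} = \left(-3 + 6\right)^{2} = 3^{2} = 9$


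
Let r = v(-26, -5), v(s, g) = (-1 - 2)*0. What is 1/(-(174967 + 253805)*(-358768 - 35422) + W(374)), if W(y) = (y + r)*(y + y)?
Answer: 1/169017914432 ≈ 5.9165e-12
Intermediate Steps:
v(s, g) = 0 (v(s, g) = -3*0 = 0)
r = 0
W(y) = 2*y² (W(y) = (y + 0)*(y + y) = y*(2*y) = 2*y²)
1/(-(174967 + 253805)*(-358768 - 35422) + W(374)) = 1/(-(174967 + 253805)*(-358768 - 35422) + 2*374²) = 1/(-428772*(-394190) + 2*139876) = 1/(-1*(-169017634680) + 279752) = 1/(169017634680 + 279752) = 1/169017914432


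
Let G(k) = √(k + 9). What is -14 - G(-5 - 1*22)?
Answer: -14 - 3*I*√2 ≈ -14.0 - 4.2426*I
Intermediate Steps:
G(k) = √(9 + k)
-14 - G(-5 - 1*22) = -14 - √(9 + (-5 - 1*22)) = -14 - √(9 + (-5 - 22)) = -14 - √(9 - 27) = -14 - √(-18) = -14 - 3*I*√2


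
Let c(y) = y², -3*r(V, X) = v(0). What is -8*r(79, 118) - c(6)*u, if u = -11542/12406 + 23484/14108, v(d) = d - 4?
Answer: -2434952960/65633943 ≈ -37.099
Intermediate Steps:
v(d) = -4 + d
r(V, X) = 4/3 (r(V, X) = -(-4 + 0)/3 = -⅓*(-4) = 4/3)
u = 16063496/21877981 (u = -11542*1/12406 + 23484*(1/14108) = -5771/6203 + 5871/3527 = 16063496/21877981 ≈ 0.73423)
-8*r(79, 118) - c(6)*u = -8*4/3 - 6²*16063496/21877981 = -32/3 - 36*16063496/21877981 = -32/3 - 1*578285856/21877981 = -32/3 - 578285856/21877981 = -2434952960/65633943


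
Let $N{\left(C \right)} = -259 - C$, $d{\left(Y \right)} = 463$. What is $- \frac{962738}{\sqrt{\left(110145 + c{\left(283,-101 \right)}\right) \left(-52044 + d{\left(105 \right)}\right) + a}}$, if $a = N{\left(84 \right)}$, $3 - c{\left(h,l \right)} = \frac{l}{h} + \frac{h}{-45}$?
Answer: $\frac{2888214 i \sqrt{102387748074719185}}{72358832561639} \approx 12.772 i$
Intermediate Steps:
$c{\left(h,l \right)} = 3 + \frac{h}{45} - \frac{l}{h}$ ($c{\left(h,l \right)} = 3 - \left(\frac{l}{h} + \frac{h}{-45}\right) = 3 - \left(\frac{l}{h} + h \left(- \frac{1}{45}\right)\right) = 3 - \left(\frac{l}{h} - \frac{h}{45}\right) = 3 - \left(- \frac{h}{45} + \frac{l}{h}\right) = 3 + \left(\frac{h}{45} - \frac{l}{h}\right) = 3 + \frac{h}{45} - \frac{l}{h}$)
$a = -343$ ($a = -259 - 84 = -343$)
$- \frac{962738}{\sqrt{\left(110145 + c{\left(283,-101 \right)}\right) \left(-52044 + d{\left(105 \right)}\right) + a}} = - \frac{962738}{\sqrt{\left(110145 + \left(3 + \frac{1}{45} \cdot 283 - - \frac{101}{283}\right)\right) \left(-52044 + 463\right) - 343}} = - \frac{962738}{\sqrt{\left(110145 + \left(3 + \frac{283}{45} - \left(-101\right) \frac{1}{283}\right)\right) \left(-51581\right) - 343}} = - \frac{962738}{\sqrt{\left(110145 + \left(3 + \frac{283}{45} + \frac{101}{283}\right)\right) \left(-51581\right) - 343}} = - \frac{962738}{\sqrt{\left(110145 + \frac{122839}{12735}\right) \left(-51581\right) - 343}} = - \frac{962738}{\sqrt{\frac{1402819414}{12735} \left(-51581\right) - 343}} = - \frac{962738}{\sqrt{- \frac{72358828193534}{12735} - 343}} = - \frac{962738}{\sqrt{- \frac{72358832561639}{12735}}} = - \frac{962738}{\frac{1}{4245} i \sqrt{102387748074719185}} = - 962738 \left(- \frac{3 i \sqrt{102387748074719185}}{72358832561639}\right) = \frac{2888214 i \sqrt{102387748074719185}}{72358832561639}$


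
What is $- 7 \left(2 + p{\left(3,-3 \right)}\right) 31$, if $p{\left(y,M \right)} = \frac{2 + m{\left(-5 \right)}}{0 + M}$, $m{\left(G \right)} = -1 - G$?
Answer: $0$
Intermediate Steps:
$p{\left(y,M \right)} = \frac{6}{M}$ ($p{\left(y,M \right)} = \frac{2 - -4}{0 + M} = \frac{2 + \left(-1 + 5\right)}{M} = \frac{2 + 4}{M} = \frac{6}{M}$)
$- 7 \left(2 + p{\left(3,-3 \right)}\right) 31 = - 7 \left(2 + \frac{6}{-3}\right) 31 = - 7 \left(2 + 6 \left(- \frac{1}{3}\right)\right) 31 = - 7 \left(2 - 2\right) 31 = \left(-7\right) 0 \cdot 31 = 0 \cdot 31 = 0$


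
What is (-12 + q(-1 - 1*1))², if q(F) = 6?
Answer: 36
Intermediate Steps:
(-12 + q(-1 - 1*1))² = (-12 + 6)² = (-6)² = 36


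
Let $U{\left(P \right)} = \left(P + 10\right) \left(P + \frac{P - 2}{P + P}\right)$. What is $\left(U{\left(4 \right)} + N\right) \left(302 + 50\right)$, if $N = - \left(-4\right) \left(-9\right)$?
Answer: $8272$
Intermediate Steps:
$U{\left(P \right)} = \left(10 + P\right) \left(P + \frac{-2 + P}{2 P}\right)$
$N = -36$ ($N = \left(-1\right) 36 = -36$)
$\left(U{\left(4 \right)} + N\right) \left(302 + 50\right) = \left(\left(4 + 4^{2} - \frac{10}{4} + \frac{21}{2} \cdot 4\right) - 36\right) \left(302 + 50\right) = \left(\left(4 + 16 - \frac{5}{2} + 42\right) - 36\right) 352 = \left(\frac{119}{2} - 36\right) 352 = \frac{47}{2} \cdot 352 = 8272$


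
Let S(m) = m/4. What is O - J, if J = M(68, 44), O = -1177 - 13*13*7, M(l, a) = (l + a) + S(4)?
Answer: -2473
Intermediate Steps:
S(m) = m/4 (S(m) = m*(¼) = m/4)
M(l, a) = 1 + a + l (M(l, a) = (l + a) + (¼)*4 = (a + l) + 1 = 1 + a + l)
O = -2360 (O = -1177 - 169*7 = -1177 - 1*1183 = -1177 - 1183 = -2360)
J = 113 (J = 1 + 44 + 68 = 113)
O - J = -2360 - 1*113 = -2360 - 113 = -2473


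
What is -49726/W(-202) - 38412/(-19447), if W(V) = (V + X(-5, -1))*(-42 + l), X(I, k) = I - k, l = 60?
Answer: 554726609/36054738 ≈ 15.386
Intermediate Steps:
W(V) = -72 + 18*V (W(V) = (V + (-5 - 1*(-1)))*(-42 + 60) = (V + (-5 + 1))*18 = (V - 4)*18 = (-4 + V)*18 = -72 + 18*V)
-49726/W(-202) - 38412/(-19447) = -49726/(-72 + 18*(-202)) - 38412/(-19447) = -49726/(-72 - 3636) - 38412*(-1/19447) = -49726/(-3708) + 38412/19447 = -49726*(-1/3708) + 38412/19447 = 24863/1854 + 38412/19447 = 554726609/36054738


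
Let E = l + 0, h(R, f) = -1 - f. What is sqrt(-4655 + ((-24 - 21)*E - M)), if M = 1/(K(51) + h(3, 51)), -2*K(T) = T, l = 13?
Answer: I*sqrt(125890690)/155 ≈ 72.388*I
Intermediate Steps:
K(T) = -T/2
E = 13 (E = 13 + 0 = 13)
M = -2/155 (M = 1/(-1/2*51 + (-1 - 1*51)) = 1/(-51/2 + (-1 - 51)) = 1/(-51/2 - 52) = 1/(-155/2) = -2/155 ≈ -0.012903)
sqrt(-4655 + ((-24 - 21)*E - M)) = sqrt(-4655 + ((-24 - 21)*13 - 1*(-2/155))) = sqrt(-4655 + (-45*13 + 2/155)) = sqrt(-4655 + (-585 + 2/155)) = sqrt(-4655 - 90673/155) = sqrt(-812198/155) = I*sqrt(125890690)/155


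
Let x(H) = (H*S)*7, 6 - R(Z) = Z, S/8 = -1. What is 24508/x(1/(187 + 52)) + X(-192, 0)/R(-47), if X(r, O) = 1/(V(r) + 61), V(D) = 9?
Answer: -194026772/1855 ≈ -1.0460e+5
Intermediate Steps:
S = -8 (S = 8*(-1) = -8)
R(Z) = 6 - Z
x(H) = -56*H (x(H) = (H*(-8))*7 = -8*H*7 = -56*H)
X(r, O) = 1/70 (X(r, O) = 1/(9 + 61) = 1/70)
24508/x(1/(187 + 52)) + X(-192, 0)/R(-47) = 24508/((-56/(187 + 52))) + 1/(70*(6 - 1*(-47))) = 24508/((-56/239)) + 1/(70*(6 + 47)) = 24508/((-56*1/239)) + (1/70)/53 = 24508/(-56/239) + (1/70)*(1/53) = 24508*(-239/56) + 1/3710 = -1464353/14 + 1/3710 = -194026772/1855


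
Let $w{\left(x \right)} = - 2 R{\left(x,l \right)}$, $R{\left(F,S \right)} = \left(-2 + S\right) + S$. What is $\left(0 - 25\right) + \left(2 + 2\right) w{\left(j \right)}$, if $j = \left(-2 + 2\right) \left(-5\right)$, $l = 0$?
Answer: $-9$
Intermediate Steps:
$j = 0$ ($j = 0 \left(-5\right) = 0$)
$R{\left(F,S \right)} = -2 + 2 S$
$w{\left(x \right)} = 4$ ($w{\left(x \right)} = - 2 \left(-2 + 2 \cdot 0\right) = - 2 \left(-2 + 0\right) = \left(-2\right) \left(-2\right) = 4$)
$\left(0 - 25\right) + \left(2 + 2\right) w{\left(j \right)} = \left(0 - 25\right) + \left(2 + 2\right) 4 = \left(0 - 25\right) + 4 \cdot 4 = -25 + 16 = -9$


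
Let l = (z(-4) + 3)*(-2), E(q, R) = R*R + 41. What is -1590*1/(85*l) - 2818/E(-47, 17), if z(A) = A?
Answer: -50188/2805 ≈ -17.892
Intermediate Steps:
E(q, R) = 41 + R**2 (E(q, R) = R**2 + 41 = 41 + R**2)
l = 2 (l = (-4 + 3)*(-2) = -1*(-2) = 2)
-1590*1/(85*l) - 2818/E(-47, 17) = -1590/((2*17)*5) - 2818/(41 + 17**2) = -1590/(34*5) - 2818/(41 + 289) = -1590/170 - 2818/330 = -1590*1/170 - 2818*1/330 = -159/17 - 1409/165 = -50188/2805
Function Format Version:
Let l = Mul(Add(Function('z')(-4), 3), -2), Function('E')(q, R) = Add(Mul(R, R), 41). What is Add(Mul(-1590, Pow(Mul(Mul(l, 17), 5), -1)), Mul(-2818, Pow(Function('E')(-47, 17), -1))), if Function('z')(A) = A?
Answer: Rational(-50188, 2805) ≈ -17.892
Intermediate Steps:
Function('E')(q, R) = Add(41, Pow(R, 2)) (Function('E')(q, R) = Add(Pow(R, 2), 41) = Add(41, Pow(R, 2)))
l = 2 (l = Mul(Add(-4, 3), -2) = Mul(-1, -2) = 2)
Add(Mul(-1590, Pow(Mul(Mul(l, 17), 5), -1)), Mul(-2818, Pow(Function('E')(-47, 17), -1))) = Add(Mul(-1590, Pow(Mul(Mul(2, 17), 5), -1)), Mul(-2818, Pow(Add(41, Pow(17, 2)), -1))) = Add(Mul(-1590, Pow(Mul(34, 5), -1)), Mul(-2818, Pow(Add(41, 289), -1))) = Add(Mul(-1590, Pow(170, -1)), Mul(-2818, Pow(330, -1))) = Add(Mul(-1590, Rational(1, 170)), Mul(-2818, Rational(1, 330))) = Add(Rational(-159, 17), Rational(-1409, 165)) = Rational(-50188, 2805)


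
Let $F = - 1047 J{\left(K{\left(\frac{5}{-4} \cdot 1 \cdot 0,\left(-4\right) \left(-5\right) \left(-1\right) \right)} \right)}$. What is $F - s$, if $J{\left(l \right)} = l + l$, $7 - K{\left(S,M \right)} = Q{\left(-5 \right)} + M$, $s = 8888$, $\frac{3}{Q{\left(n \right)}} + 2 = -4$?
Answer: $-66473$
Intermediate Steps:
$Q{\left(n \right)} = - \frac{1}{2}$ ($Q{\left(n \right)} = \frac{3}{-2 - 4} = \frac{3}{-6} = 3 \left(- \frac{1}{6}\right) = - \frac{1}{2}$)
$K{\left(S,M \right)} = \frac{15}{2} - M$ ($K{\left(S,M \right)} = 7 - \left(- \frac{1}{2} + M\right) = \frac{15}{2} - M$)
$J{\left(l \right)} = 2 l$
$F = -57585$ ($F = - 1047 \cdot 2 \left(\frac{15}{2} - \left(-4\right) \left(-5\right) \left(-1\right)\right) = - 1047 \cdot 2 \left(\frac{15}{2} - 20 \left(-1\right)\right) = - 1047 \cdot 2 \left(\frac{15}{2} - -20\right) = - 1047 \cdot 2 \left(\frac{15}{2} + 20\right) = - 1047 \cdot 2 \cdot \frac{55}{2} = \left(-1047\right) 55 = -57585$)
$F - s = -57585 - 8888 = -66473$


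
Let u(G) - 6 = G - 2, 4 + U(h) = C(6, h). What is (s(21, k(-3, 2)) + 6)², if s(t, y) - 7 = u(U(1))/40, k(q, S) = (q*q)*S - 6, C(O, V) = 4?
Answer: 17161/100 ≈ 171.61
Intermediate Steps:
U(h) = 0 (U(h) = -4 + 4 = 0)
k(q, S) = -6 + S*q² (k(q, S) = q²*S - 6 = S*q² - 6 = -6 + S*q²)
u(G) = 4 + G (u(G) = 6 + (G - 2) = 6 + (-2 + G) = 4 + G)
s(t, y) = 71/10 (s(t, y) = 7 + (4 + 0)/40 = 7 + 4*(1/40) = 7 + ⅒ = 71/10)
(s(21, k(-3, 2)) + 6)² = (71/10 + 6)² = (131/10)² = 17161/100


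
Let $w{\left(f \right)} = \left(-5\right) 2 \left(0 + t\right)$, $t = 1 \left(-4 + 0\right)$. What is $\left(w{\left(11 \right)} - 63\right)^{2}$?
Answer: $529$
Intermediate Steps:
$t = -4$ ($t = 1 \left(-4\right) = -4$)
$w{\left(f \right)} = 40$ ($w{\left(f \right)} = \left(-5\right) 2 \left(0 - 4\right) = \left(-10\right) \left(-4\right) = 40$)
$\left(w{\left(11 \right)} - 63\right)^{2} = \left(40 - 63\right)^{2} = \left(-23\right)^{2} = 529$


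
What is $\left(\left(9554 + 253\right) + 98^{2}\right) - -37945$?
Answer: $57356$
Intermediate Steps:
$\left(\left(9554 + 253\right) + 98^{2}\right) - -37945 = \left(9807 + 9604\right) + 37945 = 19411 + 37945 = 57356$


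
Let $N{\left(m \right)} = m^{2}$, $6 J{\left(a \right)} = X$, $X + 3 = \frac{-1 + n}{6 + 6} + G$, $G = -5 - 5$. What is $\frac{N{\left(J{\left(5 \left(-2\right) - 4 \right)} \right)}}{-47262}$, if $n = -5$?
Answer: $- \frac{27}{252064} \approx -0.00010712$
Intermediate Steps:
$G = -10$
$X = - \frac{27}{2}$ ($X = -3 - \left(10 - \frac{-1 - 5}{6 + 6}\right) = -3 - \left(10 + \frac{6}{12}\right) = -3 - \frac{21}{2} = - \frac{27}{2} \approx -13.5$)
$J{\left(a \right)} = - \frac{9}{4}$ ($J{\left(a \right)} = \frac{1}{6} \left(- \frac{27}{2}\right) = - \frac{9}{4}$)
$\frac{N{\left(J{\left(5 \left(-2\right) - 4 \right)} \right)}}{-47262} = \frac{\left(- \frac{9}{4}\right)^{2}}{-47262} = \frac{81}{16} \left(- \frac{1}{47262}\right) = - \frac{27}{252064}$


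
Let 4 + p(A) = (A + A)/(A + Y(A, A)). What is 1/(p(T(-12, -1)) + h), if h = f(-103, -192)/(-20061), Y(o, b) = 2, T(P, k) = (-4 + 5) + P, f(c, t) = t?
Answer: -2229/3446 ≈ -0.64684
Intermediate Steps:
T(P, k) = 1 + P
h = 64/6687 (h = -192/(-20061) = -192*(-1/20061) = 64/6687 ≈ 0.0095708)
p(A) = -4 + 2*A/(2 + A) (p(A) = -4 + (A + A)/(A + 2) = -4 + (2*A)/(2 + A) = -4 + 2*A/(2 + A))
1/(p(T(-12, -1)) + h) = 1/(2*(-4 - (1 - 12))/(2 + (1 - 12)) + 64/6687) = 1/(2*(-4 - 1*(-11))/(2 - 11) + 64/6687) = 1/(2*(-4 + 11)/(-9) + 64/6687) = 1/(2*(-1/9)*7 + 64/6687) = 1/(-14/9 + 64/6687) = 1/(-3446/2229) = -2229/3446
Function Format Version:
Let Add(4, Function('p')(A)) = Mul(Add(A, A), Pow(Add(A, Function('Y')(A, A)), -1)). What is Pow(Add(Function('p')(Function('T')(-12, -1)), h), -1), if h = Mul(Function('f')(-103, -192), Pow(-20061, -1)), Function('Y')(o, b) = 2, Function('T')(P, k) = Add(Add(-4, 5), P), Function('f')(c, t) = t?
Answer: Rational(-2229, 3446) ≈ -0.64684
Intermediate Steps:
Function('T')(P, k) = Add(1, P)
h = Rational(64, 6687) (h = Mul(-192, Pow(-20061, -1)) = Mul(-192, Rational(-1, 20061)) = Rational(64, 6687) ≈ 0.0095708)
Function('p')(A) = Add(-4, Mul(2, A, Pow(Add(2, A), -1))) (Function('p')(A) = Add(-4, Mul(Add(A, A), Pow(Add(A, 2), -1))) = Add(-4, Mul(Mul(2, A), Pow(Add(2, A), -1))) = Add(-4, Mul(2, A, Pow(Add(2, A), -1))))
Pow(Add(Function('p')(Function('T')(-12, -1)), h), -1) = Pow(Add(Mul(2, Pow(Add(2, Add(1, -12)), -1), Add(-4, Mul(-1, Add(1, -12)))), Rational(64, 6687)), -1) = Pow(Add(Mul(2, Pow(Add(2, -11), -1), Add(-4, Mul(-1, -11))), Rational(64, 6687)), -1) = Pow(Add(Mul(2, Pow(-9, -1), Add(-4, 11)), Rational(64, 6687)), -1) = Pow(Add(Mul(2, Rational(-1, 9), 7), Rational(64, 6687)), -1) = Pow(Add(Rational(-14, 9), Rational(64, 6687)), -1) = Pow(Rational(-3446, 2229), -1) = Rational(-2229, 3446)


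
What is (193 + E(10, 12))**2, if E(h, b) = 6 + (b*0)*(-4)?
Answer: 39601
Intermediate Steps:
E(h, b) = 6 (E(h, b) = 6 + 0*(-4) = 6 + 0 = 6)
(193 + E(10, 12))**2 = (193 + 6)**2 = 199**2 = 39601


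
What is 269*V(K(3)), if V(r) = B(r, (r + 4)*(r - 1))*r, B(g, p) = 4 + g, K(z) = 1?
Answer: 1345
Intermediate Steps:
V(r) = r*(4 + r) (V(r) = (4 + r)*r = r*(4 + r))
269*V(K(3)) = 269*(1*(4 + 1)) = 269*(1*5) = 269*5 = 1345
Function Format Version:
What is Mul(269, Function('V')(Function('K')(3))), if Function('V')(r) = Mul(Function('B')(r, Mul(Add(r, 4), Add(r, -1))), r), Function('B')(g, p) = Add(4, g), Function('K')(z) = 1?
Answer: 1345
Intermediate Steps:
Function('V')(r) = Mul(r, Add(4, r)) (Function('V')(r) = Mul(Add(4, r), r) = Mul(r, Add(4, r)))
Mul(269, Function('V')(Function('K')(3))) = Mul(269, Mul(1, Add(4, 1))) = Mul(269, Mul(1, 5)) = Mul(269, 5) = 1345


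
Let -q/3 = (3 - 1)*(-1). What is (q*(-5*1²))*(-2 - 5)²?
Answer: -1470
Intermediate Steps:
q = 6 (q = -3*(3 - 1)*(-1) = -6*(-1) = -3*(-2) = 6)
(q*(-5*1²))*(-2 - 5)² = (6*(-5*1²))*(-2 - 5)² = (6*(-5*1))*(-7)² = (6*(-5))*49 = -30*49 = -1470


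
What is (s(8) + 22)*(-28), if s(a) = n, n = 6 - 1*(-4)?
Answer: -896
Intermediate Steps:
n = 10 (n = 6 + 4 = 10)
s(a) = 10
(s(8) + 22)*(-28) = (10 + 22)*(-28) = 32*(-28) = -896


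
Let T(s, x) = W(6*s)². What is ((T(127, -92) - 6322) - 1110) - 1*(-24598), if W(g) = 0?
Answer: 17166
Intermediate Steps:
T(s, x) = 0 (T(s, x) = 0² = 0)
((T(127, -92) - 6322) - 1110) - 1*(-24598) = ((0 - 6322) - 1110) - 1*(-24598) = (-6322 - 1110) + 24598 = -7432 + 24598 = 17166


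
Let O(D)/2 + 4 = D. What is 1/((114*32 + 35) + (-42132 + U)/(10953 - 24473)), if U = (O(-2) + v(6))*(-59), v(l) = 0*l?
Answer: 845/3114724 ≈ 0.00027129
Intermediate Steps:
v(l) = 0
O(D) = -8 + 2*D
U = 708 (U = ((-8 + 2*(-2)) + 0)*(-59) = ((-8 - 4) + 0)*(-59) = (-12 + 0)*(-59) = -12*(-59) = 708)
1/((114*32 + 35) + (-42132 + U)/(10953 - 24473)) = 1/((114*32 + 35) + (-42132 + 708)/(10953 - 24473)) = 1/((3648 + 35) - 41424/(-13520)) = 1/(3683 - 41424*(-1/13520)) = 1/(3683 + 2589/845) = 1/(3114724/845) = 845/3114724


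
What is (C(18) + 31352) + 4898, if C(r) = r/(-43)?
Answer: 1558732/43 ≈ 36250.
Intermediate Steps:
C(r) = -r/43 (C(r) = r*(-1/43) = -r/43)
(C(18) + 31352) + 4898 = (-1/43*18 + 31352) + 4898 = (-18/43 + 31352) + 4898 = 1348118/43 + 4898 = 1558732/43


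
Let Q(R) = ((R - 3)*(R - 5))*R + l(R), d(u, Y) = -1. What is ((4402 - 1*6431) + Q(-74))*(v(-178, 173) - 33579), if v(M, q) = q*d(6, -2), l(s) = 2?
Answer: 15261608088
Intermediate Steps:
Q(R) = 2 + R*(-5 + R)*(-3 + R) (Q(R) = ((R - 3)*(R - 5))*R + 2 = ((-3 + R)*(-5 + R))*R + 2 = ((-5 + R)*(-3 + R))*R + 2 = R*(-5 + R)*(-3 + R) + 2 = 2 + R*(-5 + R)*(-3 + R))
v(M, q) = -q (v(M, q) = q*(-1) = -q)
((4402 - 1*6431) + Q(-74))*(v(-178, 173) - 33579) = ((4402 - 1*6431) + (2 + (-74)**3 - 8*(-74)**2 + 15*(-74)))*(-1*173 - 33579) = ((4402 - 6431) + (2 - 405224 - 8*5476 - 1110))*(-173 - 33579) = (-2029 + (2 - 405224 - 43808 - 1110))*(-33752) = (-2029 - 450140)*(-33752) = -452169*(-33752) = 15261608088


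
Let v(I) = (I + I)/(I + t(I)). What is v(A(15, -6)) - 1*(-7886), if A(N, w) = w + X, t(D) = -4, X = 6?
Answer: 7886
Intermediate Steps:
A(N, w) = 6 + w (A(N, w) = w + 6 = 6 + w)
v(I) = 2*I/(-4 + I) (v(I) = (I + I)/(I - 4) = (2*I)/(-4 + I) = 2*I/(-4 + I))
v(A(15, -6)) - 1*(-7886) = 2*(6 - 6)/(-4 + (6 - 6)) - 1*(-7886) = 2*0/(-4 + 0) + 7886 = 2*0/(-4) + 7886 = 2*0*(-¼) + 7886 = 0 + 7886 = 7886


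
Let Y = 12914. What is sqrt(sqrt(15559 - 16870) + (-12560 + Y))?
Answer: sqrt(354 + I*sqrt(1311)) ≈ 18.839 + 0.96096*I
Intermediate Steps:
sqrt(sqrt(15559 - 16870) + (-12560 + Y)) = sqrt(sqrt(15559 - 16870) + (-12560 + 12914)) = sqrt(sqrt(-1311) + 354) = sqrt(I*sqrt(1311) + 354) = sqrt(354 + I*sqrt(1311))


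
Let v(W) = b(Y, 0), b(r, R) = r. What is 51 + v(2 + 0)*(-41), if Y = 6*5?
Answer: -1179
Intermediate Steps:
Y = 30
v(W) = 30
51 + v(2 + 0)*(-41) = 51 + 30*(-41) = 51 - 1230 = -1179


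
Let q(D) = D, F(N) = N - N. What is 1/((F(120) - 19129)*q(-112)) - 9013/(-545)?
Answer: 19309884369/1167634160 ≈ 16.538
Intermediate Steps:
F(N) = 0
1/((F(120) - 19129)*q(-112)) - 9013/(-545) = 1/((0 - 19129)*(-112)) - 9013/(-545) = -1/112/(-19129) - 9013*(-1/545) = -1/19129*(-1/112) + 9013/545 = 1/2142448 + 9013/545 = 19309884369/1167634160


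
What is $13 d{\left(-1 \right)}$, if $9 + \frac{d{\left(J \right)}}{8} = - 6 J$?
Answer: $-312$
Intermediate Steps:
$d{\left(J \right)} = -72 - 48 J$ ($d{\left(J \right)} = -72 + 8 \left(- 6 J\right) = -72 - 48 J$)
$13 d{\left(-1 \right)} = 13 \left(-72 - -48\right) = 13 \left(-72 + 48\right) = 13 \left(-24\right) = -312$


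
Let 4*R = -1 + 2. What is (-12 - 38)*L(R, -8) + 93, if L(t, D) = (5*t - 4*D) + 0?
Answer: -3139/2 ≈ -1569.5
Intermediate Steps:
R = ¼ (R = (-1 + 2)/4 = (¼)*1 = ¼ ≈ 0.25000)
L(t, D) = -4*D + 5*t (L(t, D) = (-4*D + 5*t) + 0 = -4*D + 5*t)
(-12 - 38)*L(R, -8) + 93 = (-12 - 38)*(-4*(-8) + 5*(¼)) + 93 = -50*(32 + 5/4) + 93 = -50*133/4 + 93 = -3325/2 + 93 = -3139/2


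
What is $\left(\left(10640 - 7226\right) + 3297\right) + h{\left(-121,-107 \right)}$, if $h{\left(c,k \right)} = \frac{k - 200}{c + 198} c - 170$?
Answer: $\frac{49164}{7} \approx 7023.4$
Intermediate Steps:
$h{\left(c,k \right)} = -170 + \frac{c \left(-200 + k\right)}{198 + c}$ ($h{\left(c,k \right)} = \frac{-200 + k}{198 + c} c - 170 = \frac{c \left(-200 + k\right)}{198 + c} - 170 = -170 + \frac{c \left(-200 + k\right)}{198 + c}$)
$\left(\left(10640 - 7226\right) + 3297\right) + h{\left(-121,-107 \right)} = \left(\left(10640 - 7226\right) + 3297\right) + \frac{-33660 - -44770 - -12947}{198 - 121} = \left(3414 + 3297\right) + \frac{-33660 + 44770 + 12947}{77} = 6711 + \frac{1}{77} \cdot 24057 = 6711 + \frac{2187}{7} = \frac{49164}{7}$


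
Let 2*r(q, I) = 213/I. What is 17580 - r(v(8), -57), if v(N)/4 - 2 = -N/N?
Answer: 668111/38 ≈ 17582.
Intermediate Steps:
v(N) = 4 (v(N) = 8 + 4*(-N/N) = 8 + 4*(-1*1) = 8 + 4*(-1) = 8 - 4 = 4)
r(q, I) = 213/(2*I) (r(q, I) = (213/I)/2 = 213/(2*I))
17580 - r(v(8), -57) = 17580 - 213/(2*(-57)) = 17580 - 213*(-1)/(2*57) = 17580 - 1*(-71/38) = 17580 + 71/38 = 668111/38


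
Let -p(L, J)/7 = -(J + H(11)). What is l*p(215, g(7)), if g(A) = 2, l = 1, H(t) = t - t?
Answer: 14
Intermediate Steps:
H(t) = 0
p(L, J) = 7*J (p(L, J) = -(-7)*(J + 0) = -(-7)*J = 7*J)
l*p(215, g(7)) = 1*(7*2) = 1*14 = 14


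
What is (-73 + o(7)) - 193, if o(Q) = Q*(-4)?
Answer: -294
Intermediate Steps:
o(Q) = -4*Q
(-73 + o(7)) - 193 = (-73 - 4*7) - 193 = (-73 - 28) - 193 = -101 - 193 = -294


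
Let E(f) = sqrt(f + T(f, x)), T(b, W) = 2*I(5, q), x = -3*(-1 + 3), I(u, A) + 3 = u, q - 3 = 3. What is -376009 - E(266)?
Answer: -376009 - 3*sqrt(30) ≈ -3.7603e+5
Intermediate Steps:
q = 6 (q = 3 + 3 = 6)
I(u, A) = -3 + u
x = -6 (x = -3*2 = -6)
T(b, W) = 4 (T(b, W) = 2*(-3 + 5) = 2*2 = 4)
E(f) = sqrt(4 + f) (E(f) = sqrt(f + 4) = sqrt(4 + f))
-376009 - E(266) = -376009 - sqrt(4 + 266) = -376009 - sqrt(270) = -376009 - 3*sqrt(30)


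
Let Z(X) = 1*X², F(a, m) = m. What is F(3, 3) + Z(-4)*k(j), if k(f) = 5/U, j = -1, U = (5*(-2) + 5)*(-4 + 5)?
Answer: -13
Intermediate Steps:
U = -5 (U = (-10 + 5)*1 = -5*1 = -5)
Z(X) = X²
k(f) = -1 (k(f) = 5/(-5) = 5*(-⅕) = -1)
F(3, 3) + Z(-4)*k(j) = 3 + (-4)²*(-1) = 3 + 16*(-1) = 3 - 16 = -13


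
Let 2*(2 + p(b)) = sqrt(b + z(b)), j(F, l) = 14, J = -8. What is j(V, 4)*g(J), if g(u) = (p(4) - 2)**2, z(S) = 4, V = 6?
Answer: 252 - 112*sqrt(2) ≈ 93.608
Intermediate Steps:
p(b) = -2 + sqrt(4 + b)/2 (p(b) = -2 + sqrt(b + 4)/2 = -2 + sqrt(4 + b)/2)
g(u) = (-4 + sqrt(2))**2 (g(u) = ((-2 + sqrt(4 + 4)/2) - 2)**2 = ((-2 + sqrt(8)/2) - 2)**2 = ((-2 + (2*sqrt(2))/2) - 2)**2 = ((-2 + sqrt(2)) - 2)**2 = (-4 + sqrt(2))**2)
j(V, 4)*g(J) = 14*(4 - sqrt(2))**2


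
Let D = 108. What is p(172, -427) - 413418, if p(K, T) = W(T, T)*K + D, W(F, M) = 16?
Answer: -410558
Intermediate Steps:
p(K, T) = 108 + 16*K (p(K, T) = 16*K + 108 = 108 + 16*K)
p(172, -427) - 413418 = (108 + 16*172) - 413418 = (108 + 2752) - 413418 = 2860 - 413418 = -410558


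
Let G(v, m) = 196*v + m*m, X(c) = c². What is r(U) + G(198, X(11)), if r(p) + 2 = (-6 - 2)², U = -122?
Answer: 53511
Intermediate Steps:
r(p) = 62 (r(p) = -2 + (-6 - 2)² = -2 + (-8)² = -2 + 64 = 62)
G(v, m) = m² + 196*v (G(v, m) = 196*v + m² = m² + 196*v)
r(U) + G(198, X(11)) = 62 + ((11²)² + 196*198) = 62 + (121² + 38808) = 62 + (14641 + 38808) = 62 + 53449 = 53511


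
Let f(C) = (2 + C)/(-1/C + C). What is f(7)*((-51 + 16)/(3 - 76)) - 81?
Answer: -93873/1168 ≈ -80.371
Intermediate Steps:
f(C) = (2 + C)/(C - 1/C)
f(7)*((-51 + 16)/(3 - 76)) - 81 = (7*(2 + 7)/(-1 + 7²))*((-51 + 16)/(3 - 76)) - 81 = (7*9/(-1 + 49))*(-35/(-73)) - 81 = (7*9/48)*(-35*(-1/73)) - 81 = (7*(1/48)*9)*(35/73) - 81 = (21/16)*(35/73) - 81 = 735/1168 - 81 = -93873/1168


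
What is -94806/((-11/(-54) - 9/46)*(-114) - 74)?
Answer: 9812421/7754 ≈ 1265.5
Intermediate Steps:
-94806/((-11/(-54) - 9/46)*(-114) - 74) = -94806/((-11*(-1/54) - 9*1/46)*(-114) - 74) = -94806/((11/54 - 9/46)*(-114) - 74) = -94806/((5/621)*(-114) - 74) = -94806/(-190/207 - 74) = -94806/(-15508/207) = -94806*(-207/15508) = 9812421/7754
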